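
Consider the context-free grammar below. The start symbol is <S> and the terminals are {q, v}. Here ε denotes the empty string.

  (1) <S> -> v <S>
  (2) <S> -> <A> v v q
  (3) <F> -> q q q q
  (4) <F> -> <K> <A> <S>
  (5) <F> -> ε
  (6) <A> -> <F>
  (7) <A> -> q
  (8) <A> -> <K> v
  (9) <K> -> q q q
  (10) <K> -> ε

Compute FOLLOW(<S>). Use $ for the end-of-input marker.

FIRST(<K>): from <K>->q q q we get {q}; from <K>->ε we get {ε}. So FIRST(<K>) = {ε, q}.
FIRST(<S>): from <S>->v <S> we get {v}; from <S>-><A> v v q we get {q, v}. So FIRST(<S>) = {q, v}.
FIRST(<F>): from <F>->q q q q we get {q}; from <F>-><K> <A> <S> we get {q, v}; from <F>->ε we get {ε}. So FIRST(<F>) = {ε, q, v}.
FIRST(<A>): from <A>-><F> we get {ε, q, v}; from <A>->q we get {q}; from <A>-><K> v we get {q, v}. So FIRST(<A>) = {ε, q, v}.
FOLLOW(<S>) includes $ since <S> is the start symbol.
FOLLOW(<A>): in <S>-><A> v v q, <A> is followed by v v q with FIRST {v}; in <F>-><K> <A> <S>, <A> is followed by <S> with FIRST {q, v}. Thus FOLLOW(<A>) = {q, v}.
FOLLOW(<F>): in <A>-><F>, the suffix after <F> is empty, so FOLLOW(<F>) ⊇ FOLLOW(<A>) = {q, v}. Thus FOLLOW(<F>) = {q, v}.
FOLLOW(<S>): in <S>->v <S>, the suffix after <S> is empty (adds nothing new); in <F>-><K> <A> <S>, the suffix after <S> is empty, so FOLLOW(<S>) ⊇ FOLLOW(<F>) = {q, v}. Thus FOLLOW(<S>) = {$, q, v}.
FOLLOW(<K>): in <F>-><K> <A> <S>, <K> is followed by <A> <S> with FIRST {q, v}; in <A>-><K> v, <K> is followed by v with FIRST {v}. Thus FOLLOW(<K>) = {q, v}.

{$, q, v}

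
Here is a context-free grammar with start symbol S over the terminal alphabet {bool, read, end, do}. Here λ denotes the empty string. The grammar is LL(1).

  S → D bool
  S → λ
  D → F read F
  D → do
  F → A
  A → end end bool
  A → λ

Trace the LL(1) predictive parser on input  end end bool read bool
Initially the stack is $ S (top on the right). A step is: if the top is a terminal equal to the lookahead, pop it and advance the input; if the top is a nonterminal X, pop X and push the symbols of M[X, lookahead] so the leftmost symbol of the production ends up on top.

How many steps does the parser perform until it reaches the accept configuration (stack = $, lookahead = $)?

step 1: stack=$ S  input=end end bool read bool $  — expand S → D bool
step 2: stack=$ bool D  input=end end bool read bool $  — expand D → F read F
step 3: stack=$ bool F read F  input=end end bool read bool $  — expand F → A
step 4: stack=$ bool F read A  input=end end bool read bool $  — expand A → end end bool
step 5: stack=$ bool F read bool end end  input=end end bool read bool $  — match end
step 6: stack=$ bool F read bool end  input=end bool read bool $  — match end
step 7: stack=$ bool F read bool  input=bool read bool $  — match bool
step 8: stack=$ bool F read  input=read bool $  — match read
step 9: stack=$ bool F  input=bool $  — expand F → A
step 10: stack=$ bool A  input=bool $  — expand A → λ
step 11: stack=$ bool  input=bool $  — match bool
Accept reached after 11 steps.

11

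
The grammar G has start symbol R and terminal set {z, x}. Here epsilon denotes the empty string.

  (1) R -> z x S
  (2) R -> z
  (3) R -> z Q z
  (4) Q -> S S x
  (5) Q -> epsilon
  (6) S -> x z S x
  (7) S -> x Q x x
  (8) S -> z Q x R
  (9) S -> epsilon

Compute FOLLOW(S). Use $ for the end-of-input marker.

FIRST(R): from R->z x S we get {z}; from R->z we get {z}; from R->z Q z we get {z}. So FIRST(R) = {z}.
FIRST(S): from S->x z S x we get {x}; from S->x Q x x we get {x}; from S->z Q x R we get {z}; from S->epsilon we get {epsilon}. So FIRST(S) = {epsilon, x, z}.
FIRST(Q): from Q->S S x we get {x, z}; from Q->epsilon we get {epsilon}. So FIRST(Q) = {epsilon, x, z}.
FOLLOW(R) includes $ since R is the start symbol.
FOLLOW(Q): in R->z Q z, Q is followed by z with FIRST {z}; in S->x Q x x, Q is followed by x x with FIRST {x}; in S->z Q x R, Q is followed by x R with FIRST {x}. Thus FOLLOW(Q) = {x, z}.
FOLLOW(R): in S->z Q x R, the suffix after R is empty, so FOLLOW(R) ⊇ FOLLOW(S) = {$, x, z}. Thus FOLLOW(R) = {$, x, z}.
FOLLOW(S): in R->z x S, the suffix after S is empty, so FOLLOW(S) ⊇ FOLLOW(R) = {$, x, z}; in Q->S S x (occurrence 1), S is followed by S x with FIRST {x, z}; in Q->S S x (occurrence 2), S is followed by x with FIRST {x}; in S->x z S x, S is followed by x with FIRST {x}. Thus FOLLOW(S) = {$, x, z}.

{$, x, z}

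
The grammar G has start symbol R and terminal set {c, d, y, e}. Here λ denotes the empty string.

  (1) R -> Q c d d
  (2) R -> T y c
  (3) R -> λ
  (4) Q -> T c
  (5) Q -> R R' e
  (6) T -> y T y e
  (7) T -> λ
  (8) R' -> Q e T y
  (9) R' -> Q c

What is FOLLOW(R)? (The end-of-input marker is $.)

FIRST(T) = {λ, y}
FIRST(R) = {λ, c, y}  (via Q c d d, T y c)
FIRST(Q) = {c, y}  (via T c, R R' e)
FIRST(R') = {c, y}  (via Q e T y, Q c)
FOLLOW(R) includes $ since R is the start symbol.
FOLLOW(R): in Q->R R' e, R is followed by R' e with FIRST {c, y}. Thus FOLLOW(R) = {$, c, y}.
FOLLOW(Q): in R->Q c d d, Q is followed by c d d with FIRST {c}; in R'->Q e T y, Q is followed by e T y with FIRST {e}; in R'->Q c, Q is followed by c with FIRST {c}. Thus FOLLOW(Q) = {c, e}.
FOLLOW(T): in R->T y c, T is followed by y c with FIRST {y}; in Q->T c, T is followed by c with FIRST {c}; in T->y T y e, T is followed by y e with FIRST {y}; in R'->Q e T y, T is followed by y with FIRST {y}. Thus FOLLOW(T) = {c, y}.
FOLLOW(R'): in Q->R R' e, R' is followed by e with FIRST {e}. Thus FOLLOW(R') = {e}.

{$, c, y}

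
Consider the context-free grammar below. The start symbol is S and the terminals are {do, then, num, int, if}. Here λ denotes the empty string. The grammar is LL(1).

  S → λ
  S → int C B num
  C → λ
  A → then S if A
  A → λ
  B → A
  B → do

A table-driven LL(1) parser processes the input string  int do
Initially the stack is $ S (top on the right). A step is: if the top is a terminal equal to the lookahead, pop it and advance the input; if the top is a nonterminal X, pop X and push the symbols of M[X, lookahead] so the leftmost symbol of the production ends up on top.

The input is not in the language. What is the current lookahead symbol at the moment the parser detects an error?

$

step 1: stack=$ S  input=int do $  — expand S → int C B num
step 2: stack=$ num B C int  input=int do $  — match int
step 3: stack=$ num B C  input=do $  — expand C → λ
step 4: stack=$ num B  input=do $  — expand B → do
step 5: stack=$ num do  input=do $  — match do
step 6: stack=$ num  input=$  — error: top is terminal num but lookahead is $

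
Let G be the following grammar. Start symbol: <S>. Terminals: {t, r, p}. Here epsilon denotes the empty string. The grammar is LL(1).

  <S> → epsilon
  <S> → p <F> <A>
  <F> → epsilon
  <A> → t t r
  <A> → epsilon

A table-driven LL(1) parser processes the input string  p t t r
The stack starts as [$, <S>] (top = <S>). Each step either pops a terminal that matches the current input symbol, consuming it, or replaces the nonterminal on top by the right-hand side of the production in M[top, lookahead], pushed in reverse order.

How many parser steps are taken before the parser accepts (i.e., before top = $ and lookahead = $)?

7

     Stack        Input      Action
  1  $ <S>        p t t r $  expand <S> → p <F> <A>
  2  $ <A> <F> p  p t t r $  match p
  3  $ <A> <F>    t t r $    expand <F> → epsilon
  4  $ <A>        t t r $    expand <A> → t t r
  5  $ r t t      t t r $    match t
  6  $ r t        t r $      match t
  7  $ r          r $        match r
Accept reached after 7 steps.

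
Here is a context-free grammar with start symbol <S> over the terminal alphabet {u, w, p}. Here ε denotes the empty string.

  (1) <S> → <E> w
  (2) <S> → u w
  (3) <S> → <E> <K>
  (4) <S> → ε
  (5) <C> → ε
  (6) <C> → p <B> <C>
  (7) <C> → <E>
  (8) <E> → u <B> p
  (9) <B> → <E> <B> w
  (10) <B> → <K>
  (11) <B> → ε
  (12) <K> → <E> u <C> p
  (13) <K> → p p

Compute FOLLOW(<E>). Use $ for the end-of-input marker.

FIRST(<E>) = {u}
FIRST(<S>) = {ε, u}  (via <E> w, <E> <K>)
FIRST(<C>) = {ε, p, u}  (via <E>)
FIRST(<K>) = {p, u}  (via <E> u <C> p)
FIRST(<B>) = {ε, p, u}  (via <E> <B> w, <K>)
FOLLOW(<S>) includes $ since <S> is the start symbol.
FOLLOW(<S>): <S> appears on no right-hand side. Thus FOLLOW(<S>) = {$}.
FOLLOW(<C>): in <C>→p <B> <C>, the suffix after <C> is empty (adds nothing new); in <K>→<E> u <C> p, <C> is followed by p with FIRST {p}. Thus FOLLOW(<C>) = {p}.
FOLLOW(<E>): in <S>→<E> w, <E> is followed by w with FIRST {w}; in <S>→<E> <K>, <E> is followed by <K> with FIRST {p, u}; in <C>→<E>, the suffix after <E> is empty, so FOLLOW(<E>) ⊇ FOLLOW(<C>) = {p}; in <B>→<E> <B> w, <E> is followed by <B> w with FIRST {p, u, w}; in <K>→<E> u <C> p, <E> is followed by u <C> p with FIRST {u}. Thus FOLLOW(<E>) = {p, u, w}.
FOLLOW(<B>): in <C>→p <B> <C>, <B> is followed by <C> with FIRST {ε, p, u}; in <C>→p <B> <C>, the suffix after <B> is nullable, so FOLLOW(<B>) ⊇ FOLLOW(<C>) = {p}; in <E>→u <B> p, <B> is followed by p with FIRST {p}; in <B>→<E> <B> w, <B> is followed by w with FIRST {w}. Thus FOLLOW(<B>) = {p, u, w}.
FOLLOW(<K>): in <S>→<E> <K>, the suffix after <K> is empty, so FOLLOW(<K>) ⊇ FOLLOW(<S>) = {$}; in <B>→<K>, the suffix after <K> is empty, so FOLLOW(<K>) ⊇ FOLLOW(<B>) = {p, u, w}. Thus FOLLOW(<K>) = {$, p, u, w}.

{p, u, w}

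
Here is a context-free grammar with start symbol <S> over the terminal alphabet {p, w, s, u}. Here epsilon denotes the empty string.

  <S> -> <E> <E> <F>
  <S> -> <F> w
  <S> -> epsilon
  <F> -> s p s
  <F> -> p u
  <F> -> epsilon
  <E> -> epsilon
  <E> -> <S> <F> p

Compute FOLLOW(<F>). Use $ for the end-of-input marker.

FIRST(<F>): from <F>->s p s we get {s}; from <F>->p u we get {p}; from <F>->epsilon we get {epsilon}. So FIRST(<F>) = {epsilon, p, s}.
FIRST(<S>): from <S>-><E> <E> <F> we get {epsilon, p, s, w}; from <S>-><F> w we get {p, s, w}; from <S>->epsilon we get {epsilon}. So FIRST(<S>) = {epsilon, p, s, w}.
FIRST(<E>): from <E>->epsilon we get {epsilon}; from <E>-><S> <F> p we get {p, s, w}. So FIRST(<E>) = {epsilon, p, s, w}.
FOLLOW(<S>) includes $ since <S> is the start symbol.
FOLLOW(<S>): in <E>-><S> <F> p, <S> is followed by <F> p with FIRST {p, s}. Thus FOLLOW(<S>) = {$, p, s}.
FOLLOW(<F>): in <S>-><E> <E> <F>, the suffix after <F> is empty, so FOLLOW(<F>) ⊇ FOLLOW(<S>) = {$, p, s}; in <S>-><F> w, <F> is followed by w with FIRST {w}; in <E>-><S> <F> p, <F> is followed by p with FIRST {p}. Thus FOLLOW(<F>) = {$, p, s, w}.
FOLLOW(<E>): in <S>-><E> <E> <F> (occurrence 1), <E> is followed by <E> <F> with FIRST {epsilon, p, s, w}; in <S>-><E> <E> <F> (occurrence 1), the suffix after <E> is nullable, so FOLLOW(<E>) ⊇ FOLLOW(<S>) = {$, p, s}; in <S>-><E> <E> <F> (occurrence 2), <E> is followed by <F> with FIRST {epsilon, p, s}; in <S>-><E> <E> <F> (occurrence 2), the suffix after <E> is nullable, so FOLLOW(<E>) ⊇ FOLLOW(<S>) = {$, p, s}. Thus FOLLOW(<E>) = {$, p, s, w}.

{$, p, s, w}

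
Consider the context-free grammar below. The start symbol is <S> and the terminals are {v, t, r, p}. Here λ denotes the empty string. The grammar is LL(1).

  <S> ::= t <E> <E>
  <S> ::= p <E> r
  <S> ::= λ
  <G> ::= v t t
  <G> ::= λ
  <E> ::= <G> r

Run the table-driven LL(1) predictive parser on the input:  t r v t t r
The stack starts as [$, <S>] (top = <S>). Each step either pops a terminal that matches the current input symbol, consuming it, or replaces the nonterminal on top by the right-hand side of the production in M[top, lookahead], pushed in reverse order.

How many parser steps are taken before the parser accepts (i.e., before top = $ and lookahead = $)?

      Stack        Input          Action
   1  $ <S>        t r v t t r $  expand <S> ::= t <E> <E>
   2  $ <E> <E> t  t r v t t r $  match t
   3  $ <E> <E>    r v t t r $    expand <E> ::= <G> r
   4  $ <E> r <G>  r v t t r $    expand <G> ::= λ
   5  $ <E> r      r v t t r $    match r
   6  $ <E>        v t t r $      expand <E> ::= <G> r
   7  $ r <G>      v t t r $      expand <G> ::= v t t
   8  $ r t t v    v t t r $      match v
   9  $ r t t      t t r $        match t
  10  $ r t        t r $          match t
  11  $ r          r $            match r
Accept reached after 11 steps.

11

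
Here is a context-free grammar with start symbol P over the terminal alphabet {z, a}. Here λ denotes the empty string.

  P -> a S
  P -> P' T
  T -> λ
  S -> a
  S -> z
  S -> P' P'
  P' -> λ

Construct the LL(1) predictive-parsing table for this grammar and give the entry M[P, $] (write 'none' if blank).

P -> P' T

FIRST(T): from T->λ we get {λ}. So FIRST(T) = {λ}.
FIRST(P'): from P'->λ we get {λ}. So FIRST(P') = {λ}.
FIRST(P): from P->a S we get {a}; from P->P' T we get {λ}. So FIRST(P) = {λ, a}.
FIRST(S): from S->a we get {a}; from S->z we get {z}; from S->P' P' we get {λ}. So FIRST(S) = {λ, a, z}.
FOLLOW(P) includes $ since P is the start symbol.
FOLLOW(P): P appears on no right-hand side. Thus FOLLOW(P) = {$}.
For P -> a S: FIRST(a S) = {a}, so it goes in M[P, t] for t ∈ {a}.
For P -> P' T: FIRST(P' T) = {λ}, so it goes in M[P, t] for t ∈ {}; since λ ∈ FIRST, also for every t ∈ FOLLOW(P) = {$}.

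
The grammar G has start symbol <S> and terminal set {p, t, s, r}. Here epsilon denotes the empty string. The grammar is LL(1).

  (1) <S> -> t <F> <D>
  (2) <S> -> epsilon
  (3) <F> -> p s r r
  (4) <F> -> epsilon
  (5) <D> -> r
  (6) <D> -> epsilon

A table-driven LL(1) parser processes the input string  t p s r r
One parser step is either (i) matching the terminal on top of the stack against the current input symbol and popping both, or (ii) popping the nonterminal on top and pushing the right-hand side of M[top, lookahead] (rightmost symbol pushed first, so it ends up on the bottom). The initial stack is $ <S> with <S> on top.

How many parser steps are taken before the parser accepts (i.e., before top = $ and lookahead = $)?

step 1: stack=$ <S>  input=t p s r r $  — expand <S> -> t <F> <D>
step 2: stack=$ <D> <F> t  input=t p s r r $  — match t
step 3: stack=$ <D> <F>  input=p s r r $  — expand <F> -> p s r r
step 4: stack=$ <D> r r s p  input=p s r r $  — match p
step 5: stack=$ <D> r r s  input=s r r $  — match s
step 6: stack=$ <D> r r  input=r r $  — match r
step 7: stack=$ <D> r  input=r $  — match r
step 8: stack=$ <D>  input=$  — expand <D> -> epsilon
Accept reached after 8 steps.

8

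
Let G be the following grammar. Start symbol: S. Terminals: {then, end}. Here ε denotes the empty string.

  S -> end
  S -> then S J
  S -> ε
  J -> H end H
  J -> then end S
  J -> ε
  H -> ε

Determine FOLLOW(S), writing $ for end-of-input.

{$, end, then}

FIRST(S) = {ε, end, then}
FIRST(H) = {ε}
FIRST(J) = {ε, end, then}  (via H end H)
FOLLOW(S) includes $ since S is the start symbol.
FOLLOW(S): in S->then S J, S is followed by J with FIRST {ε, end, then}; in S->then S J, the suffix after S is nullable (adds nothing new); in J->then end S, the suffix after S is empty, so FOLLOW(S) ⊇ FOLLOW(J) = {$, end, then}. Thus FOLLOW(S) = {$, end, then}.
FOLLOW(J): in S->then S J, the suffix after J is empty, so FOLLOW(J) ⊇ FOLLOW(S) = {$, end, then}. Thus FOLLOW(J) = {$, end, then}.
FOLLOW(H): in J->H end H (occurrence 1), H is followed by end H with FIRST {end}; in J->H end H (occurrence 2), the suffix after H is empty, so FOLLOW(H) ⊇ FOLLOW(J) = {$, end, then}. Thus FOLLOW(H) = {$, end, then}.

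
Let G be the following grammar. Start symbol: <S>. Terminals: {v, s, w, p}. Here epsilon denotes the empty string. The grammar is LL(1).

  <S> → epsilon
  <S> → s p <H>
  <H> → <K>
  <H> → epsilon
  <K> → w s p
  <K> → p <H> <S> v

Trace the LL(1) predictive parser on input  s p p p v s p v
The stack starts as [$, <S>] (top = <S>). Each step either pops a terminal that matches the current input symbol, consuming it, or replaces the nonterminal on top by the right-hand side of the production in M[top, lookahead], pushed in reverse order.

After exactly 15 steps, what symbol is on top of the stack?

step 1: stack=$ <S>  input=s p p p v s p v $  — expand <S> → s p <H>
step 2: stack=$ <H> p s  input=s p p p v s p v $  — match s
step 3: stack=$ <H> p  input=p p p v s p v $  — match p
step 4: stack=$ <H>  input=p p v s p v $  — expand <H> → <K>
step 5: stack=$ <K>  input=p p v s p v $  — expand <K> → p <H> <S> v
step 6: stack=$ v <S> <H> p  input=p p v s p v $  — match p
step 7: stack=$ v <S> <H>  input=p v s p v $  — expand <H> → <K>
step 8: stack=$ v <S> <K>  input=p v s p v $  — expand <K> → p <H> <S> v
step 9: stack=$ v <S> v <S> <H> p  input=p v s p v $  — match p
step 10: stack=$ v <S> v <S> <H>  input=v s p v $  — expand <H> → epsilon
step 11: stack=$ v <S> v <S>  input=v s p v $  — expand <S> → epsilon
step 12: stack=$ v <S> v  input=v s p v $  — match v
step 13: stack=$ v <S>  input=s p v $  — expand <S> → s p <H>
step 14: stack=$ v <H> p s  input=s p v $  — match s
step 15: stack=$ v <H> p  input=p v $  — match p
Stack after step 15: $ v <H> (top = <H>).

<H>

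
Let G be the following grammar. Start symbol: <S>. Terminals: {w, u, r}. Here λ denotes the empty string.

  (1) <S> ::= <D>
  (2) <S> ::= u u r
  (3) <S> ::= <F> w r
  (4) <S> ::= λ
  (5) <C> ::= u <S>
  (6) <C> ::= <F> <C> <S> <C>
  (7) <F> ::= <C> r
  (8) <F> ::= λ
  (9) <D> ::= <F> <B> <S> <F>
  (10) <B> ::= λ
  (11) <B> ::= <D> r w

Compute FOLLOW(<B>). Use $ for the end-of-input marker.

{$, r, u, w}

FIRST(<S>) = {λ, r, u, w}  (via <D>, <F> w r)
FIRST(<C>) = {u}  (via <F> <C> <S> <C>)
FIRST(<F>) = {λ, u}  (via <C> r)
FIRST(<D>) = {λ, r, u, w}  (via <F> <B> <S> <F>)
FIRST(<B>) = {λ, r, u, w}  (via <D> r w)
FOLLOW(<S>) includes $ since <S> is the start symbol.
FOLLOW(<C>): in <C>::=<F> <C> <S> <C> (occurrence 1), <C> is followed by <S> <C> with FIRST {r, u, w}; in <C>::=<F> <C> <S> <C> (occurrence 2), the suffix after <C> is empty (adds nothing new); in <F>::=<C> r, <C> is followed by r with FIRST {r}. Thus FOLLOW(<C>) = {r, u, w}.
FOLLOW(<S>): in <C>::=u <S>, the suffix after <S> is empty, so FOLLOW(<S>) ⊇ FOLLOW(<C>) = {r, u, w}; in <C>::=<F> <C> <S> <C>, <S> is followed by <C> with FIRST {u}; in <D>::=<F> <B> <S> <F>, <S> is followed by <F> with FIRST {λ, u}; in <D>::=<F> <B> <S> <F>, the suffix after <S> is nullable, so FOLLOW(<S>) ⊇ FOLLOW(<D>) = {$, r, u, w}. Thus FOLLOW(<S>) = {$, r, u, w}.
FOLLOW(<D>): in <S>::=<D>, the suffix after <D> is empty, so FOLLOW(<D>) ⊇ FOLLOW(<S>) = {$, r, u, w}; in <B>::=<D> r w, <D> is followed by r w with FIRST {r}. Thus FOLLOW(<D>) = {$, r, u, w}.
FOLLOW(<F>): in <S>::=<F> w r, <F> is followed by w r with FIRST {w}; in <C>::=<F> <C> <S> <C>, <F> is followed by <C> <S> <C> with FIRST {u}; in <D>::=<F> <B> <S> <F> (occurrence 1), <F> is followed by <B> <S> <F> with FIRST {λ, r, u, w}; in <D>::=<F> <B> <S> <F> (occurrence 1), the suffix after <F> is nullable, so FOLLOW(<F>) ⊇ FOLLOW(<D>) = {$, r, u, w}; in <D>::=<F> <B> <S> <F> (occurrence 2), the suffix after <F> is empty, so FOLLOW(<F>) ⊇ FOLLOW(<D>) = {$, r, u, w}. Thus FOLLOW(<F>) = {$, r, u, w}.
FOLLOW(<B>): in <D>::=<F> <B> <S> <F>, <B> is followed by <S> <F> with FIRST {λ, r, u, w}; in <D>::=<F> <B> <S> <F>, the suffix after <B> is nullable, so FOLLOW(<B>) ⊇ FOLLOW(<D>) = {$, r, u, w}. Thus FOLLOW(<B>) = {$, r, u, w}.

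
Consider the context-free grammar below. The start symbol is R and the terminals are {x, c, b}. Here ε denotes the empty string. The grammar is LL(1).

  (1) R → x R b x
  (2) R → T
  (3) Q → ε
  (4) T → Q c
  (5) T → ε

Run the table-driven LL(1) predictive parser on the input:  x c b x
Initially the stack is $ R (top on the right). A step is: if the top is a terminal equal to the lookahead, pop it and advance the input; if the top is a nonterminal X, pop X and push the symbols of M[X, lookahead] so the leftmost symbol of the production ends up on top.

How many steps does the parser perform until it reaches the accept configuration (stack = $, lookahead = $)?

step 1: stack=$ R  input=x c b x $  — expand R → x R b x
step 2: stack=$ x b R x  input=x c b x $  — match x
step 3: stack=$ x b R  input=c b x $  — expand R → T
step 4: stack=$ x b T  input=c b x $  — expand T → Q c
step 5: stack=$ x b c Q  input=c b x $  — expand Q → ε
step 6: stack=$ x b c  input=c b x $  — match c
step 7: stack=$ x b  input=b x $  — match b
step 8: stack=$ x  input=x $  — match x
Accept reached after 8 steps.

8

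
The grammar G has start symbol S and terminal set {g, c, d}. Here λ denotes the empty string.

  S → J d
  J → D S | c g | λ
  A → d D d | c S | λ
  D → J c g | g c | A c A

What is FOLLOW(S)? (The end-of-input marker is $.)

FIRST(A): from A→d D d we get {d}; from A→c S we get {c}; from A→λ we get {λ}. So FIRST(A) = {λ, c, d}.
FIRST(S): from S→J d we get {c, d, g}. So FIRST(S) = {c, d, g}.
FIRST(J): from J→D S we get {c, d, g}; from J→c g we get {c}; from J→λ we get {λ}. So FIRST(J) = {λ, c, d, g}.
FIRST(D): from D→J c g we get {c, d, g}; from D→g c we get {g}; from D→A c A we get {c, d}. So FIRST(D) = {c, d, g}.
FOLLOW(S) includes $ since S is the start symbol.
FOLLOW(J): in S→J d, J is followed by d with FIRST {d}; in D→J c g, J is followed by c g with FIRST {c}. Thus FOLLOW(J) = {c, d}.
FOLLOW(D): in J→D S, D is followed by S with FIRST {c, d, g}; in A→d D d, D is followed by d with FIRST {d}. Thus FOLLOW(D) = {c, d, g}.
FOLLOW(A): in D→A c A (occurrence 1), A is followed by c A with FIRST {c}; in D→A c A (occurrence 2), the suffix after A is empty, so FOLLOW(A) ⊇ FOLLOW(D) = {c, d, g}. Thus FOLLOW(A) = {c, d, g}.
FOLLOW(S): in J→D S, the suffix after S is empty, so FOLLOW(S) ⊇ FOLLOW(J) = {c, d}; in A→c S, the suffix after S is empty, so FOLLOW(S) ⊇ FOLLOW(A) = {c, d, g}. Thus FOLLOW(S) = {$, c, d, g}.

{$, c, d, g}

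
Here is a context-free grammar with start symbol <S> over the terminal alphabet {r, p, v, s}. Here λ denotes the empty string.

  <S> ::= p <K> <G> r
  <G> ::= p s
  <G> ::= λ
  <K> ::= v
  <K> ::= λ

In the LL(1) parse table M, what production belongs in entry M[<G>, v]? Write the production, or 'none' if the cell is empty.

FIRST(<S>) = {p}
FIRST(<G>) = {λ, p}
FIRST(<K>) = {λ, v}
FOLLOW(<S>) includes $ since <S> is the start symbol.
FOLLOW(<G>): in <S>::=p <K> <G> r, <G> is followed by r with FIRST {r}. Thus FOLLOW(<G>) = {r}.
For <G> ::= p s: FIRST(p s) = {p}, so it goes in M[<G>, t] for t ∈ {p}.
For <G> ::= λ: FIRST(λ) = {λ}, so it goes in M[<G>, t] for t ∈ {}; since λ ∈ FIRST, also for every t ∈ FOLLOW(<G>) = {r}.
None of these place a production in M[<G>, v].

none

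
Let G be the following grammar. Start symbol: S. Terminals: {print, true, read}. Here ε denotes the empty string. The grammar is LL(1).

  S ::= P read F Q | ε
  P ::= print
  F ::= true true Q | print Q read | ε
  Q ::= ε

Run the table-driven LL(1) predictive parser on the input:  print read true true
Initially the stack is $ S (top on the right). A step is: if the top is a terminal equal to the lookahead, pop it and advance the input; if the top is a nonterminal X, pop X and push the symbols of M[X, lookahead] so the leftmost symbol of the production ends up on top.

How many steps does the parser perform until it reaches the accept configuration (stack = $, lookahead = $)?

9

     Stack             Input                   Action
  1  $ S               print read true true $  expand S ::= P read F Q
  2  $ Q F read P      print read true true $  expand P ::= print
  3  $ Q F read print  print read true true $  match print
  4  $ Q F read        read true true $        match read
  5  $ Q F             true true $             expand F ::= true true Q
  6  $ Q Q true true   true true $             match true
  7  $ Q Q true        true $                  match true
  8  $ Q Q             $                       expand Q ::= ε
  9  $ Q               $                       expand Q ::= ε
Accept reached after 9 steps.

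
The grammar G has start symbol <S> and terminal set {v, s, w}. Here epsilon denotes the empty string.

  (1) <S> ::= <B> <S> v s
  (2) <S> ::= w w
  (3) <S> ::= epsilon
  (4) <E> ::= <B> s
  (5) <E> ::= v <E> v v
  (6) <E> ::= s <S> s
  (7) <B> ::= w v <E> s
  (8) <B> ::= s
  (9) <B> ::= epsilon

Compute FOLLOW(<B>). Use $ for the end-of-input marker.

{s, v, w}

FIRST(<B>): from <B>::=w v <E> s we get {w}; from <B>::=s we get {s}; from <B>::=epsilon we get {epsilon}. So FIRST(<B>) = {epsilon, s, w}.
FIRST(<S>): from <S>::=<B> <S> v s we get {s, v, w}; from <S>::=w w we get {w}; from <S>::=epsilon we get {epsilon}. So FIRST(<S>) = {epsilon, s, v, w}.
FIRST(<E>): from <E>::=<B> s we get {s, w}; from <E>::=v <E> v v we get {v}; from <E>::=s <S> s we get {s}. So FIRST(<E>) = {s, v, w}.
FOLLOW(<S>) includes $ since <S> is the start symbol.
FOLLOW(<S>): in <S>::=<B> <S> v s, <S> is followed by v s with FIRST {v}; in <E>::=s <S> s, <S> is followed by s with FIRST {s}. Thus FOLLOW(<S>) = {$, s, v}.
FOLLOW(<E>): in <E>::=v <E> v v, <E> is followed by v v with FIRST {v}; in <B>::=w v <E> s, <E> is followed by s with FIRST {s}. Thus FOLLOW(<E>) = {s, v}.
FOLLOW(<B>): in <S>::=<B> <S> v s, <B> is followed by <S> v s with FIRST {s, v, w}; in <E>::=<B> s, <B> is followed by s with FIRST {s}. Thus FOLLOW(<B>) = {s, v, w}.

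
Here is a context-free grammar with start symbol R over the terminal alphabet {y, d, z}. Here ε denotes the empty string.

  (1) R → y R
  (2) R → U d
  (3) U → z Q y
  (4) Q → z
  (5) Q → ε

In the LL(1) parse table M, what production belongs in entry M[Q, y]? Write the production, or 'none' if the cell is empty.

Q → ε

FIRST(U): from U→z Q y we get {z}. So FIRST(U) = {z}.
FIRST(Q): from Q→z we get {z}; from Q→ε we get {ε}. So FIRST(Q) = {ε, z}.
FIRST(R): from R→y R we get {y}; from R→U d we get {z}. So FIRST(R) = {y, z}.
FOLLOW(R) includes $ since R is the start symbol.
FOLLOW(Q): in U→z Q y, Q is followed by y with FIRST {y}. Thus FOLLOW(Q) = {y}.
For Q → z: FIRST(z) = {z}, so it goes in M[Q, t] for t ∈ {z}.
For Q → ε: FIRST(ε) = {ε}, so it goes in M[Q, t] for t ∈ {}; since ε ∈ FIRST, also for every t ∈ FOLLOW(Q) = {y}.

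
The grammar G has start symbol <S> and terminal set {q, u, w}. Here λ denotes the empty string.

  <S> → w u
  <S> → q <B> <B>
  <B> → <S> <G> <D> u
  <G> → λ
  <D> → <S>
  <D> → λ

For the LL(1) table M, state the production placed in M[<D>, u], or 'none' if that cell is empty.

<D> → λ

FIRST(<S>): from <S>→w u we get {w}; from <S>→q <B> <B> we get {q}. So FIRST(<S>) = {q, w}.
FIRST(<G>): from <G>→λ we get {λ}. So FIRST(<G>) = {λ}.
FIRST(<B>): from <B>→<S> <G> <D> u we get {q, w}. So FIRST(<B>) = {q, w}.
FIRST(<D>): from <D>→<S> we get {q, w}; from <D>→λ we get {λ}. So FIRST(<D>) = {λ, q, w}.
FOLLOW(<S>) includes $ since <S> is the start symbol.
FOLLOW(<D>): in <B>→<S> <G> <D> u, <D> is followed by u with FIRST {u}. Thus FOLLOW(<D>) = {u}.
For <D> → <S>: FIRST(<S>) = {q, w}, so it goes in M[<D>, t] for t ∈ {q, w}.
For <D> → λ: FIRST(λ) = {λ}, so it goes in M[<D>, t] for t ∈ {}; since λ ∈ FIRST, also for every t ∈ FOLLOW(<D>) = {u}.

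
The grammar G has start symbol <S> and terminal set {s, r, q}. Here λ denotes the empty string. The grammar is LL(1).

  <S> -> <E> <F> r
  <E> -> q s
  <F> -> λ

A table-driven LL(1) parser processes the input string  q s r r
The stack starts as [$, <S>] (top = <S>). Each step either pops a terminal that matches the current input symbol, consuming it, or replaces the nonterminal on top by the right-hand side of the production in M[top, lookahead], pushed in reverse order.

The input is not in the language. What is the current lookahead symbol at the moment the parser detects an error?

     Stack        Input      Action
  1  $ <S>        q s r r $  expand <S> -> <E> <F> r
  2  $ r <F> <E>  q s r r $  expand <E> -> q s
  3  $ r <F> s q  q s r r $  match q
  4  $ r <F> s    s r r $    match s
  5  $ r <F>      r r $      expand <F> -> λ
  6  $ r          r r $      match r
  7  $            r $        error: stack empty but input remains

r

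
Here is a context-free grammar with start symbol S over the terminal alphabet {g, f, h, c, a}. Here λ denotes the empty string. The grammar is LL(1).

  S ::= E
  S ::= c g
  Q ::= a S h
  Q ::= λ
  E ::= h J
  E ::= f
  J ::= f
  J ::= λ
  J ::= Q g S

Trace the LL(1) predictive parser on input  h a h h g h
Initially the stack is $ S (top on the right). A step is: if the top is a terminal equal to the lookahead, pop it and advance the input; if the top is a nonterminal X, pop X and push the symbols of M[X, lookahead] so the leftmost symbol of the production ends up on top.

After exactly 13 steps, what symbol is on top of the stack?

step 1: stack=$ S  input=h a h h g h $  — expand S ::= E
step 2: stack=$ E  input=h a h h g h $  — expand E ::= h J
step 3: stack=$ J h  input=h a h h g h $  — match h
step 4: stack=$ J  input=a h h g h $  — expand J ::= Q g S
step 5: stack=$ S g Q  input=a h h g h $  — expand Q ::= a S h
step 6: stack=$ S g h S a  input=a h h g h $  — match a
step 7: stack=$ S g h S  input=h h g h $  — expand S ::= E
step 8: stack=$ S g h E  input=h h g h $  — expand E ::= h J
step 9: stack=$ S g h J h  input=h h g h $  — match h
step 10: stack=$ S g h J  input=h g h $  — expand J ::= λ
step 11: stack=$ S g h  input=h g h $  — match h
step 12: stack=$ S g  input=g h $  — match g
step 13: stack=$ S  input=h $  — expand S ::= E
Stack after step 13: $ E (top = E).

E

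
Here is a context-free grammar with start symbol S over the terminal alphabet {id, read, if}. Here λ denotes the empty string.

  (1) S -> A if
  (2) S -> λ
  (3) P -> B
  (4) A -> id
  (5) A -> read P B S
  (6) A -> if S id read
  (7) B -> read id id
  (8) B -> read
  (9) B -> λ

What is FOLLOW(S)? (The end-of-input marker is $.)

{$, id, if}

FIRST(A): from A->id we get {id}; from A->read P B S we get {read}; from A->if S id read we get {if}. So FIRST(A) = {id, if, read}.
FIRST(B): from B->read id id we get {read}; from B->read we get {read}; from B->λ we get {λ}. So FIRST(B) = {λ, read}.
FIRST(S): from S->A if we get {id, if, read}; from S->λ we get {λ}. So FIRST(S) = {λ, id, if, read}.
FIRST(P): from P->B we get {λ, read}. So FIRST(P) = {λ, read}.
FOLLOW(S) includes $ since S is the start symbol.
FOLLOW(A): in S->A if, A is followed by if with FIRST {if}. Thus FOLLOW(A) = {if}.
FOLLOW(S): in A->read P B S, the suffix after S is empty, so FOLLOW(S) ⊇ FOLLOW(A) = {if}; in A->if S id read, S is followed by id read with FIRST {id}. Thus FOLLOW(S) = {$, id, if}.
FOLLOW(P): in A->read P B S, P is followed by B S with FIRST {λ, id, if, read}; in A->read P B S, the suffix after P is nullable, so FOLLOW(P) ⊇ FOLLOW(A) = {if}. Thus FOLLOW(P) = {id, if, read}.
FOLLOW(B): in P->B, the suffix after B is empty, so FOLLOW(B) ⊇ FOLLOW(P) = {id, if, read}; in A->read P B S, B is followed by S with FIRST {λ, id, if, read}; in A->read P B S, the suffix after B is nullable, so FOLLOW(B) ⊇ FOLLOW(A) = {if}. Thus FOLLOW(B) = {id, if, read}.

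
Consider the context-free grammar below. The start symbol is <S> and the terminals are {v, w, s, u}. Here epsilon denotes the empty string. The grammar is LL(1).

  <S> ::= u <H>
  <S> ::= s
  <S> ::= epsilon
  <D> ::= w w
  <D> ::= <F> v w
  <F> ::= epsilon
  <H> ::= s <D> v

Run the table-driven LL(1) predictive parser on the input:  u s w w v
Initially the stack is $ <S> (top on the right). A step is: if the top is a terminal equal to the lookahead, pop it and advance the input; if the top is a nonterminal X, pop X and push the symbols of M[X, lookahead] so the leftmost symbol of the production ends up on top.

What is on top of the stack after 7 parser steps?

v

step 1: stack=$ <S>  input=u s w w v $  — expand <S> ::= u <H>
step 2: stack=$ <H> u  input=u s w w v $  — match u
step 3: stack=$ <H>  input=s w w v $  — expand <H> ::= s <D> v
step 4: stack=$ v <D> s  input=s w w v $  — match s
step 5: stack=$ v <D>  input=w w v $  — expand <D> ::= w w
step 6: stack=$ v w w  input=w w v $  — match w
step 7: stack=$ v w  input=w v $  — match w
Stack after step 7: $ v (top = v).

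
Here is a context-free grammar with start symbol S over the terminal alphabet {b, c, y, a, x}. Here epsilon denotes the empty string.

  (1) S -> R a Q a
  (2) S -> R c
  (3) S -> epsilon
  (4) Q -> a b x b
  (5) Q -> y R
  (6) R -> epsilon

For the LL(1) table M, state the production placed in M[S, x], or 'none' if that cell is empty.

none

FIRST(Q): from Q->a b x b we get {a}; from Q->y R we get {y}. So FIRST(Q) = {a, y}.
FIRST(R): from R->epsilon we get {epsilon}. So FIRST(R) = {epsilon}.
FIRST(S): from S->R a Q a we get {a}; from S->R c we get {c}; from S->epsilon we get {epsilon}. So FIRST(S) = {epsilon, a, c}.
FOLLOW(S) includes $ since S is the start symbol.
FOLLOW(S): S appears on no right-hand side. Thus FOLLOW(S) = {$}.
For S -> R a Q a: FIRST(R a Q a) = {a}, so it goes in M[S, t] for t ∈ {a}.
For S -> R c: FIRST(R c) = {c}, so it goes in M[S, t] for t ∈ {c}.
For S -> epsilon: FIRST(epsilon) = {epsilon}, so it goes in M[S, t] for t ∈ {}; since epsilon ∈ FIRST, also for every t ∈ FOLLOW(S) = {$}.
None of these place a production in M[S, x].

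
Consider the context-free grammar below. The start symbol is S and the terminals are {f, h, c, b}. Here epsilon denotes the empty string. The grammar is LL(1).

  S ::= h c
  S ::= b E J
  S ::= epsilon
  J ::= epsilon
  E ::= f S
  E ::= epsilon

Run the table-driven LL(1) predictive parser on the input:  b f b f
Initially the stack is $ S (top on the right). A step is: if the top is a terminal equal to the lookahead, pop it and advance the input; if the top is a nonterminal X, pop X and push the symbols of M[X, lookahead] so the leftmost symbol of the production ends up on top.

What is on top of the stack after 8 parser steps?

S

     Stack      Input      Action
  1  $ S        b f b f $  expand S ::= b E J
  2  $ J E b    b f b f $  match b
  3  $ J E      f b f $    expand E ::= f S
  4  $ J S f    f b f $    match f
  5  $ J S      b f $      expand S ::= b E J
  6  $ J J E b  b f $      match b
  7  $ J J E    f $        expand E ::= f S
  8  $ J J S f  f $        match f
Stack after step 8: $ J J S (top = S).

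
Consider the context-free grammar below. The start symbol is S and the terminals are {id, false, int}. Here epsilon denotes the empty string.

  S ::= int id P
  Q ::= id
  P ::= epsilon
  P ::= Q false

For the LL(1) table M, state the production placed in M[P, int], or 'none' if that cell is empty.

none

FIRST(S) = {int}
FIRST(Q) = {id}
FIRST(P) = {epsilon, id}  (via Q false)
FOLLOW(S) includes $ since S is the start symbol.
FOLLOW(S): S appears on no right-hand side. Thus FOLLOW(S) = {$}.
FOLLOW(P): in S::=int id P, the suffix after P is empty, so FOLLOW(P) ⊇ FOLLOW(S) = {$}. Thus FOLLOW(P) = {$}.
For P ::= epsilon: FIRST(epsilon) = {epsilon}, so it goes in M[P, t] for t ∈ {}; since epsilon ∈ FIRST, also for every t ∈ FOLLOW(P) = {$}.
For P ::= Q false: FIRST(Q false) = {id}, so it goes in M[P, t] for t ∈ {id}.
None of these place a production in M[P, int].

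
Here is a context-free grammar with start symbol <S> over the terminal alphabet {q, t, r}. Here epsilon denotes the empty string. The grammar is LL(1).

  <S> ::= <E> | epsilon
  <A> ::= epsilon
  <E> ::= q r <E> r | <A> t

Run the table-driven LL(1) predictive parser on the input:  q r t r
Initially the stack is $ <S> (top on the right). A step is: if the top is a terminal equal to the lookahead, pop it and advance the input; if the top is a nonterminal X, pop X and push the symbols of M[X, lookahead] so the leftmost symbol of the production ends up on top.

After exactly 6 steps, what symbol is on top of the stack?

     Stack        Input      Action
  1  $ <S>        q r t r $  expand <S> ::= <E>
  2  $ <E>        q r t r $  expand <E> ::= q r <E> r
  3  $ r <E> r q  q r t r $  match q
  4  $ r <E> r    r t r $    match r
  5  $ r <E>      t r $      expand <E> ::= <A> t
  6  $ r t <A>    t r $      expand <A> ::= epsilon
Stack after step 6: $ r t (top = t).

t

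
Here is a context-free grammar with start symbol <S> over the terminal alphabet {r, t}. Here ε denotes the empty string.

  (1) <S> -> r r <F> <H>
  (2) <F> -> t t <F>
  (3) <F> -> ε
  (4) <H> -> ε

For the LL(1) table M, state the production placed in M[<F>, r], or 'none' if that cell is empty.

none

FIRST(<S>) = {r}
FIRST(<F>) = {ε, t}
FIRST(<H>) = {ε}
FOLLOW(<S>) includes $ since <S> is the start symbol.
FOLLOW(<S>): <S> appears on no right-hand side. Thus FOLLOW(<S>) = {$}.
FOLLOW(<F>): in <S>->r r <F> <H>, <F> is followed by <H> with FIRST {ε}; in <S>->r r <F> <H>, the suffix after <F> is nullable, so FOLLOW(<F>) ⊇ FOLLOW(<S>) = {$}; in <F>->t t <F>, the suffix after <F> is empty (adds nothing new). Thus FOLLOW(<F>) = {$}.
For <F> -> t t <F>: FIRST(t t <F>) = {t}, so it goes in M[<F>, t] for t ∈ {t}.
For <F> -> ε: FIRST(ε) = {ε}, so it goes in M[<F>, t] for t ∈ {}; since ε ∈ FIRST, also for every t ∈ FOLLOW(<F>) = {$}.
None of these place a production in M[<F>, r].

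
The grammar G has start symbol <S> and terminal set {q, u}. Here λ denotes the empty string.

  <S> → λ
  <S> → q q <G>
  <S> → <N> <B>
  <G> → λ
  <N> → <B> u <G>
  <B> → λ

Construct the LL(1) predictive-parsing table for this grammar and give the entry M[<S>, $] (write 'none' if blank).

<S> → λ

FIRST(<G>) = {λ}
FIRST(<B>) = {λ}
FIRST(<N>) = {u}  (via <B> u <G>)
FIRST(<S>) = {λ, q, u}  (via <N> <B>)
FOLLOW(<S>) includes $ since <S> is the start symbol.
FOLLOW(<S>): <S> appears on no right-hand side. Thus FOLLOW(<S>) = {$}.
For <S> → λ: FIRST(λ) = {λ}, so it goes in M[<S>, t] for t ∈ {}; since λ ∈ FIRST, also for every t ∈ FOLLOW(<S>) = {$}.
For <S> → q q <G>: FIRST(q q <G>) = {q}, so it goes in M[<S>, t] for t ∈ {q}.
For <S> → <N> <B>: FIRST(<N> <B>) = {u}, so it goes in M[<S>, t] for t ∈ {u}.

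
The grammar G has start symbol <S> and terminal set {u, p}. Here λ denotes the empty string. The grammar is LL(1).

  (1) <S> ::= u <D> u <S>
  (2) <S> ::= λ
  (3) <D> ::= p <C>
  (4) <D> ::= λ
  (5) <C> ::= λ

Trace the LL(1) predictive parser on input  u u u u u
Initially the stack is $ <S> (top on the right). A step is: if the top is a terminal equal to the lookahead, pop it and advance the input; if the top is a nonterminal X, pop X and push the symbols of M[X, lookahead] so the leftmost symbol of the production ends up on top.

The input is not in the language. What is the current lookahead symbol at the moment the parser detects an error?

$

step 1: stack=$ <S>  input=u u u u u $  — expand <S> ::= u <D> u <S>
step 2: stack=$ <S> u <D> u  input=u u u u u $  — match u
step 3: stack=$ <S> u <D>  input=u u u u $  — expand <D> ::= λ
step 4: stack=$ <S> u  input=u u u u $  — match u
step 5: stack=$ <S>  input=u u u $  — expand <S> ::= u <D> u <S>
step 6: stack=$ <S> u <D> u  input=u u u $  — match u
step 7: stack=$ <S> u <D>  input=u u $  — expand <D> ::= λ
step 8: stack=$ <S> u  input=u u $  — match u
step 9: stack=$ <S>  input=u $  — expand <S> ::= u <D> u <S>
step 10: stack=$ <S> u <D> u  input=u $  — match u
step 11: stack=$ <S> u <D>  input=$  — error: M[<D>, $] is empty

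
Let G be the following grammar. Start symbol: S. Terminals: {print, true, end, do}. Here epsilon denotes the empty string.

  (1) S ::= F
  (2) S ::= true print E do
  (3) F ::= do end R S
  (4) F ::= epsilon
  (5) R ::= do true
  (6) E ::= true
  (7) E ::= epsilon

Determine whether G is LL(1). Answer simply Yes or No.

Yes

FIRST(S) = {epsilon, do, true}
FIRST(F) = {epsilon, do}
FIRST(R) = {do}
FIRST(E) = {epsilon, true}
FOLLOW(S) = {$}
FOLLOW(F) = {$}
FOLLOW(R) = {$, do, true}
FOLLOW(E) = {do}
Each cell of M receives at most one production.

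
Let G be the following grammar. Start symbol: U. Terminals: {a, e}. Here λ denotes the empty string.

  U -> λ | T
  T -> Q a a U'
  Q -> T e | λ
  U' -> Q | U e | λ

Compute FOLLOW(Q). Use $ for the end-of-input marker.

{$, a, e}

FIRST(U): from U->λ we get {λ}; from U->T we get {a}. So FIRST(U) = {λ, a}.
FIRST(T): from T->Q a a U' we get {a}. So FIRST(T) = {a}.
FIRST(Q): from Q->T e we get {a}; from Q->λ we get {λ}. So FIRST(Q) = {λ, a}.
FIRST(U'): from U'->Q we get {λ, a}; from U'->U e we get {a, e}; from U'->λ we get {λ}. So FIRST(U') = {λ, a, e}.
FOLLOW(U) includes $ since U is the start symbol.
FOLLOW(U): in U'->U e, U is followed by e with FIRST {e}. Thus FOLLOW(U) = {$, e}.
FOLLOW(T): in U->T, the suffix after T is empty, so FOLLOW(T) ⊇ FOLLOW(U) = {$, e}; in Q->T e, T is followed by e with FIRST {e}. Thus FOLLOW(T) = {$, e}.
FOLLOW(U'): in T->Q a a U', the suffix after U' is empty, so FOLLOW(U') ⊇ FOLLOW(T) = {$, e}. Thus FOLLOW(U') = {$, e}.
FOLLOW(Q): in T->Q a a U', Q is followed by a a U' with FIRST {a}; in U'->Q, the suffix after Q is empty, so FOLLOW(Q) ⊇ FOLLOW(U') = {$, e}. Thus FOLLOW(Q) = {$, a, e}.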